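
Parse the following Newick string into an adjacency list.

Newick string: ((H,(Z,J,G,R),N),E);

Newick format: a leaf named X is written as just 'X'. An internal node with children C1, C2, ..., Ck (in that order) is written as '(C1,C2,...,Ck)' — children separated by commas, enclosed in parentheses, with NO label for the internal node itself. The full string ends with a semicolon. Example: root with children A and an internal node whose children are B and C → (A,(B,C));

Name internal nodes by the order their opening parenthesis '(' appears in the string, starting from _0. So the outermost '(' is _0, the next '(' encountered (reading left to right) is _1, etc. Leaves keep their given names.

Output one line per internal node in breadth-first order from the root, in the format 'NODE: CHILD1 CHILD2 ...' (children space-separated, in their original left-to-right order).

Answer: _0: _1 E
_1: H _2 N
_2: Z J G R

Derivation:
Input: ((H,(Z,J,G,R),N),E);
Scanning left-to-right, naming '(' by encounter order:
  pos 0: '(' -> open internal node _0 (depth 1)
  pos 1: '(' -> open internal node _1 (depth 2)
  pos 4: '(' -> open internal node _2 (depth 3)
  pos 12: ')' -> close internal node _2 (now at depth 2)
  pos 15: ')' -> close internal node _1 (now at depth 1)
  pos 18: ')' -> close internal node _0 (now at depth 0)
Total internal nodes: 3
BFS adjacency from root:
  _0: _1 E
  _1: H _2 N
  _2: Z J G R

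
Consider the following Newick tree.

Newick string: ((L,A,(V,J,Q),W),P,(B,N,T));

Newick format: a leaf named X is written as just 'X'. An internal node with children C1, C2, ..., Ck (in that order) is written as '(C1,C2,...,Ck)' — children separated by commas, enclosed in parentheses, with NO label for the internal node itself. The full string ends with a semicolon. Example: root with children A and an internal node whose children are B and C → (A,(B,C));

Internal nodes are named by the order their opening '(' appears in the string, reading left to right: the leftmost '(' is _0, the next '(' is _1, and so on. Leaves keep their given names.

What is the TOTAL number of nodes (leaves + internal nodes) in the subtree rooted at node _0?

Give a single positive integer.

Answer: 14

Derivation:
Newick: ((L,A,(V,J,Q),W),P,(B,N,T));
Locate _0: it is the '(' at position 0 (the 1st '(' reading left to right).
Query: subtree rooted at _0
_0: subtree_size = 1 + 13
  _1: subtree_size = 1 + 7
    L: subtree_size = 1 + 0
    A: subtree_size = 1 + 0
    _2: subtree_size = 1 + 3
      V: subtree_size = 1 + 0
      J: subtree_size = 1 + 0
      Q: subtree_size = 1 + 0
    W: subtree_size = 1 + 0
  P: subtree_size = 1 + 0
  _3: subtree_size = 1 + 3
    B: subtree_size = 1 + 0
    N: subtree_size = 1 + 0
    T: subtree_size = 1 + 0
Total subtree size of _0: 14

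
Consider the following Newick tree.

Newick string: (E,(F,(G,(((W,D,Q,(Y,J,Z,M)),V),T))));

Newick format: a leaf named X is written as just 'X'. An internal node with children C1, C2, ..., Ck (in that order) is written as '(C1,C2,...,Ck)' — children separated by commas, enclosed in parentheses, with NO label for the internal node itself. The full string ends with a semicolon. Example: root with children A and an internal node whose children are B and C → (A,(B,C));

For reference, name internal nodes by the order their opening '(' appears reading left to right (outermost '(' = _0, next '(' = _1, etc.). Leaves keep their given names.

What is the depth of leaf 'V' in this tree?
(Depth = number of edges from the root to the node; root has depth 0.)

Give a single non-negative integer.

Answer: 5

Derivation:
Newick: (E,(F,(G,(((W,D,Q,(Y,J,Z,M)),V),T))));
Naming internals by '(' encounter order: outermost '(' = _0, next = _1, ...
Query node: V
Path from root: _0 -> _1 -> _2 -> _3 -> _4 -> V
Depth of V: 5 (number of edges from root)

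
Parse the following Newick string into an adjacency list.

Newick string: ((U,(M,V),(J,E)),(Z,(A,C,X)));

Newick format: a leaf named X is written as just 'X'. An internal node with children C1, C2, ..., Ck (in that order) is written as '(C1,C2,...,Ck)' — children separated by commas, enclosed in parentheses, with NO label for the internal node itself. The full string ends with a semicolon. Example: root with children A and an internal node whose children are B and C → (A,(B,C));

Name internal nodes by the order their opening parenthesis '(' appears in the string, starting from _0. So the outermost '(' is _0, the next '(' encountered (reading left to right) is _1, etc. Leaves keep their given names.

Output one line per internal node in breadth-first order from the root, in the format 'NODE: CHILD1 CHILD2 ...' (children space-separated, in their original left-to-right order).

Answer: _0: _1 _4
_1: U _2 _3
_4: Z _5
_2: M V
_3: J E
_5: A C X

Derivation:
Input: ((U,(M,V),(J,E)),(Z,(A,C,X)));
Scanning left-to-right, naming '(' by encounter order:
  pos 0: '(' -> open internal node _0 (depth 1)
  pos 1: '(' -> open internal node _1 (depth 2)
  pos 4: '(' -> open internal node _2 (depth 3)
  pos 8: ')' -> close internal node _2 (now at depth 2)
  pos 10: '(' -> open internal node _3 (depth 3)
  pos 14: ')' -> close internal node _3 (now at depth 2)
  pos 15: ')' -> close internal node _1 (now at depth 1)
  pos 17: '(' -> open internal node _4 (depth 2)
  pos 20: '(' -> open internal node _5 (depth 3)
  pos 26: ')' -> close internal node _5 (now at depth 2)
  pos 27: ')' -> close internal node _4 (now at depth 1)
  pos 28: ')' -> close internal node _0 (now at depth 0)
Total internal nodes: 6
BFS adjacency from root:
  _0: _1 _4
  _1: U _2 _3
  _4: Z _5
  _2: M V
  _3: J E
  _5: A C X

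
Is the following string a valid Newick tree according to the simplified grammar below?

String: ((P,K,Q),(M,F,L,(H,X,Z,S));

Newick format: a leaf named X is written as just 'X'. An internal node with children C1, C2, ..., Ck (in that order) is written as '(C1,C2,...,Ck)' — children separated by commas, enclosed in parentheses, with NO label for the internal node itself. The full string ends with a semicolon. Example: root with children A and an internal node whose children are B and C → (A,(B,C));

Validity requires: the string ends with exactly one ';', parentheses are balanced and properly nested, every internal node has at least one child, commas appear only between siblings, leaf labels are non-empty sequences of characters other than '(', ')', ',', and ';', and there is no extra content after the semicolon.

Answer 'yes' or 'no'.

Answer: no

Derivation:
Input: ((P,K,Q),(M,F,L,(H,X,Z,S));
Paren balance: 4 '(' vs 3 ')' MISMATCH
Ends with single ';': True
Full parse: FAILS (expected , or ) at pos 26)
Valid: False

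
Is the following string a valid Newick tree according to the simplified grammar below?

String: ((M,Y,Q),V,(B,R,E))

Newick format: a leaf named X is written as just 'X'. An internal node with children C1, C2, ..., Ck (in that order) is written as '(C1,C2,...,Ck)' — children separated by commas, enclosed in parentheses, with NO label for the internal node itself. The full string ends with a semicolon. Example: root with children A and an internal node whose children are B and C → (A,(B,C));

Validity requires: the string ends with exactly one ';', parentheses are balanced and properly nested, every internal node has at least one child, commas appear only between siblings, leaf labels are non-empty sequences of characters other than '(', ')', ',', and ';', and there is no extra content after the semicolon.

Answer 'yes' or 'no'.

Input: ((M,Y,Q),V,(B,R,E))
Paren balance: 3 '(' vs 3 ')' OK
Ends with single ';': False
Full parse: FAILS (must end with ;)
Valid: False

Answer: no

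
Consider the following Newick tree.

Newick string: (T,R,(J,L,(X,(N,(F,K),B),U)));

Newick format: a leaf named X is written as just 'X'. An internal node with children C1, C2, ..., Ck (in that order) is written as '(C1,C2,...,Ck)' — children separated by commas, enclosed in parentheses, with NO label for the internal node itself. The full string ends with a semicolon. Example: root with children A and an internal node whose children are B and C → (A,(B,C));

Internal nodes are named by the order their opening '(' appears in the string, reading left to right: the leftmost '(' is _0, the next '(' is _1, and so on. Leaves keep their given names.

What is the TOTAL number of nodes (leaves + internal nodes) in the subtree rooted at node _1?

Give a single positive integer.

Newick: (T,R,(J,L,(X,(N,(F,K),B),U)));
Locate _1: it is the '(' at position 5 (the 2nd '(' reading left to right).
Query: subtree rooted at _1
_1: subtree_size = 1 + 11
  J: subtree_size = 1 + 0
  L: subtree_size = 1 + 0
  _2: subtree_size = 1 + 8
    X: subtree_size = 1 + 0
    _3: subtree_size = 1 + 5
      N: subtree_size = 1 + 0
      _4: subtree_size = 1 + 2
        F: subtree_size = 1 + 0
        K: subtree_size = 1 + 0
      B: subtree_size = 1 + 0
    U: subtree_size = 1 + 0
Total subtree size of _1: 12

Answer: 12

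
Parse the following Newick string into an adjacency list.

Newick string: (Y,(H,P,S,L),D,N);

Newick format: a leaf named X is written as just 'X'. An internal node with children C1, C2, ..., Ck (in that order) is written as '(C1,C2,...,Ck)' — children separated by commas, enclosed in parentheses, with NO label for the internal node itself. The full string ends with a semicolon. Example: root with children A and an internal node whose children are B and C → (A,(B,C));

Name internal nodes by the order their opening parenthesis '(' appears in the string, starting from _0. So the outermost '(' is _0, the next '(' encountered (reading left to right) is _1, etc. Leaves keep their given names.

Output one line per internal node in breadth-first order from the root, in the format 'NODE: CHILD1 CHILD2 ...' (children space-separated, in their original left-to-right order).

Answer: _0: Y _1 D N
_1: H P S L

Derivation:
Input: (Y,(H,P,S,L),D,N);
Scanning left-to-right, naming '(' by encounter order:
  pos 0: '(' -> open internal node _0 (depth 1)
  pos 3: '(' -> open internal node _1 (depth 2)
  pos 11: ')' -> close internal node _1 (now at depth 1)
  pos 16: ')' -> close internal node _0 (now at depth 0)
Total internal nodes: 2
BFS adjacency from root:
  _0: Y _1 D N
  _1: H P S L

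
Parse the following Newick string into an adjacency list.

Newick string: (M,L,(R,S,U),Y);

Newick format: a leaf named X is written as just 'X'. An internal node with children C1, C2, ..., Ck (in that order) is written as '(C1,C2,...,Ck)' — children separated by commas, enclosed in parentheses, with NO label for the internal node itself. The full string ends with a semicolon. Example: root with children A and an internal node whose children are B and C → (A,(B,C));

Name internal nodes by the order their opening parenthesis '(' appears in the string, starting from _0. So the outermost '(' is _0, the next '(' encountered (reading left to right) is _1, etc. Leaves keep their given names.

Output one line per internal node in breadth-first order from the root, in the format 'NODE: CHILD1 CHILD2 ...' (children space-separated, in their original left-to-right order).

Answer: _0: M L _1 Y
_1: R S U

Derivation:
Input: (M,L,(R,S,U),Y);
Scanning left-to-right, naming '(' by encounter order:
  pos 0: '(' -> open internal node _0 (depth 1)
  pos 5: '(' -> open internal node _1 (depth 2)
  pos 11: ')' -> close internal node _1 (now at depth 1)
  pos 14: ')' -> close internal node _0 (now at depth 0)
Total internal nodes: 2
BFS adjacency from root:
  _0: M L _1 Y
  _1: R S U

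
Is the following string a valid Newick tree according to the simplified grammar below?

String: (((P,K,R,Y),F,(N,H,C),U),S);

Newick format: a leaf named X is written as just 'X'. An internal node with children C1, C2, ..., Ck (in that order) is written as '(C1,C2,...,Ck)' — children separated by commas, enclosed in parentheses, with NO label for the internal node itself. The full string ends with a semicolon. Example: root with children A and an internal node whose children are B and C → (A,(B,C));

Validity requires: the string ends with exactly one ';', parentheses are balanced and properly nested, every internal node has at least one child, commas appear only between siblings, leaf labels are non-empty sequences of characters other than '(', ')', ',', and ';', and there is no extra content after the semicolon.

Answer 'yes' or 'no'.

Answer: yes

Derivation:
Input: (((P,K,R,Y),F,(N,H,C),U),S);
Paren balance: 4 '(' vs 4 ')' OK
Ends with single ';': True
Full parse: OK
Valid: True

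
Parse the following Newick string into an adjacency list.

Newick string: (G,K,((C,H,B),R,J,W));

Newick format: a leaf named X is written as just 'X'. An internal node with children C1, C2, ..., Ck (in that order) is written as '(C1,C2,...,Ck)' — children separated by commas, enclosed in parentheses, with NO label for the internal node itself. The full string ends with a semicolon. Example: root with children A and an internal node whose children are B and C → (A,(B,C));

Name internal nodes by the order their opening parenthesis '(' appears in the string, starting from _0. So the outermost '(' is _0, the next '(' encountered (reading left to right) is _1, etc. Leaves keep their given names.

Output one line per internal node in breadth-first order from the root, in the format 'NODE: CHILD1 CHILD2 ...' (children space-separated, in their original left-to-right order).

Answer: _0: G K _1
_1: _2 R J W
_2: C H B

Derivation:
Input: (G,K,((C,H,B),R,J,W));
Scanning left-to-right, naming '(' by encounter order:
  pos 0: '(' -> open internal node _0 (depth 1)
  pos 5: '(' -> open internal node _1 (depth 2)
  pos 6: '(' -> open internal node _2 (depth 3)
  pos 12: ')' -> close internal node _2 (now at depth 2)
  pos 19: ')' -> close internal node _1 (now at depth 1)
  pos 20: ')' -> close internal node _0 (now at depth 0)
Total internal nodes: 3
BFS adjacency from root:
  _0: G K _1
  _1: _2 R J W
  _2: C H B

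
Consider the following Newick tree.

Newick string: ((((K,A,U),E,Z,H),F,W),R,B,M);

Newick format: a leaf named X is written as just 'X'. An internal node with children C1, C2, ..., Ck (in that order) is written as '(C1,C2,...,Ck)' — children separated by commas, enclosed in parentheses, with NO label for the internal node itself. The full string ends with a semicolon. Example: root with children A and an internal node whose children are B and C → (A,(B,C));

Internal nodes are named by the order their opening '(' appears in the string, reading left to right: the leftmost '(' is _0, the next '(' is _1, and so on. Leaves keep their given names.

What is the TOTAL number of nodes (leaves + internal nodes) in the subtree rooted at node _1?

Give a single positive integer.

Answer: 11

Derivation:
Newick: ((((K,A,U),E,Z,H),F,W),R,B,M);
Locate _1: it is the '(' at position 1 (the 2nd '(' reading left to right).
Query: subtree rooted at _1
_1: subtree_size = 1 + 10
  _2: subtree_size = 1 + 7
    _3: subtree_size = 1 + 3
      K: subtree_size = 1 + 0
      A: subtree_size = 1 + 0
      U: subtree_size = 1 + 0
    E: subtree_size = 1 + 0
    Z: subtree_size = 1 + 0
    H: subtree_size = 1 + 0
  F: subtree_size = 1 + 0
  W: subtree_size = 1 + 0
Total subtree size of _1: 11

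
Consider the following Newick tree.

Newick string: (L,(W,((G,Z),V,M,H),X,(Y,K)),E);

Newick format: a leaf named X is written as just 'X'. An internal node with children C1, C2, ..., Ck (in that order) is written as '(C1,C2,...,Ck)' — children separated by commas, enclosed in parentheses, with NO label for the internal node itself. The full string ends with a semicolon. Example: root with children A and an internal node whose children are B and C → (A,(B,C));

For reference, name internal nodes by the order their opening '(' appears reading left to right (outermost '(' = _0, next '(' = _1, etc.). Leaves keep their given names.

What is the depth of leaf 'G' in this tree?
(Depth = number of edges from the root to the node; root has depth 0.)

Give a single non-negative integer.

Newick: (L,(W,((G,Z),V,M,H),X,(Y,K)),E);
Naming internals by '(' encounter order: outermost '(' = _0, next = _1, ...
Query node: G
Path from root: _0 -> _1 -> _2 -> _3 -> G
Depth of G: 4 (number of edges from root)

Answer: 4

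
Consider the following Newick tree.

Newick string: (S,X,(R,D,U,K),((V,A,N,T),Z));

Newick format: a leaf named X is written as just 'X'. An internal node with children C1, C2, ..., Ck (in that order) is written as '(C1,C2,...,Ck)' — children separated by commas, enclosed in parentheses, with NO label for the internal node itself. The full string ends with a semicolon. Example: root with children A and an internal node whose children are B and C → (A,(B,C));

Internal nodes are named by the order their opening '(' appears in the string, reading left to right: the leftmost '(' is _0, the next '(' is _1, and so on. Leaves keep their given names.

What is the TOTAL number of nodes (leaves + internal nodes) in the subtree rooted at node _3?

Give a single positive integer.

Answer: 5

Derivation:
Newick: (S,X,(R,D,U,K),((V,A,N,T),Z));
Locate _3: it is the '(' at position 16 (the 4th '(' reading left to right).
Query: subtree rooted at _3
_3: subtree_size = 1 + 4
  V: subtree_size = 1 + 0
  A: subtree_size = 1 + 0
  N: subtree_size = 1 + 0
  T: subtree_size = 1 + 0
Total subtree size of _3: 5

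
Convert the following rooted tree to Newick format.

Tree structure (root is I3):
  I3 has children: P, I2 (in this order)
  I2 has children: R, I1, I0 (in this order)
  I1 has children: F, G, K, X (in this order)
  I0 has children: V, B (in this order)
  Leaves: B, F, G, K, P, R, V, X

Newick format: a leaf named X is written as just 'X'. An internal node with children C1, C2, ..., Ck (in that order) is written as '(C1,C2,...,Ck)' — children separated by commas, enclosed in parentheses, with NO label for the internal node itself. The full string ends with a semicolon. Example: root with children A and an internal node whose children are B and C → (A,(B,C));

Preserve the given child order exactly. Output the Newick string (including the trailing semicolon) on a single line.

internal I3 with children ['P', 'I2']
  leaf 'P' → 'P'
  internal I2 with children ['R', 'I1', 'I0']
    leaf 'R' → 'R'
    internal I1 with children ['F', 'G', 'K', 'X']
      leaf 'F' → 'F'
      leaf 'G' → 'G'
      leaf 'K' → 'K'
      leaf 'X' → 'X'
    → '(F,G,K,X)'
    internal I0 with children ['V', 'B']
      leaf 'V' → 'V'
      leaf 'B' → 'B'
    → '(V,B)'
  → '(R,(F,G,K,X),(V,B))'
→ '(P,(R,(F,G,K,X),(V,B)))'
Final: (P,(R,(F,G,K,X),(V,B)));

Answer: (P,(R,(F,G,K,X),(V,B)));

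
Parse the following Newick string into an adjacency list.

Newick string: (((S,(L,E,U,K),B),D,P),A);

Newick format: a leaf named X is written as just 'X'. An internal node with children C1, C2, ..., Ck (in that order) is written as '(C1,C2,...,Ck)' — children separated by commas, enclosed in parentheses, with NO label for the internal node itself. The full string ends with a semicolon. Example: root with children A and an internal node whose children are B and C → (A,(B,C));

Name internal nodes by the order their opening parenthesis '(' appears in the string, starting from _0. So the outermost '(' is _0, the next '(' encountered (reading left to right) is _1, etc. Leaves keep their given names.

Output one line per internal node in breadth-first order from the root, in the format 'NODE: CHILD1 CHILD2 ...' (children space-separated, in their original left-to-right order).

Answer: _0: _1 A
_1: _2 D P
_2: S _3 B
_3: L E U K

Derivation:
Input: (((S,(L,E,U,K),B),D,P),A);
Scanning left-to-right, naming '(' by encounter order:
  pos 0: '(' -> open internal node _0 (depth 1)
  pos 1: '(' -> open internal node _1 (depth 2)
  pos 2: '(' -> open internal node _2 (depth 3)
  pos 5: '(' -> open internal node _3 (depth 4)
  pos 13: ')' -> close internal node _3 (now at depth 3)
  pos 16: ')' -> close internal node _2 (now at depth 2)
  pos 21: ')' -> close internal node _1 (now at depth 1)
  pos 24: ')' -> close internal node _0 (now at depth 0)
Total internal nodes: 4
BFS adjacency from root:
  _0: _1 A
  _1: _2 D P
  _2: S _3 B
  _3: L E U K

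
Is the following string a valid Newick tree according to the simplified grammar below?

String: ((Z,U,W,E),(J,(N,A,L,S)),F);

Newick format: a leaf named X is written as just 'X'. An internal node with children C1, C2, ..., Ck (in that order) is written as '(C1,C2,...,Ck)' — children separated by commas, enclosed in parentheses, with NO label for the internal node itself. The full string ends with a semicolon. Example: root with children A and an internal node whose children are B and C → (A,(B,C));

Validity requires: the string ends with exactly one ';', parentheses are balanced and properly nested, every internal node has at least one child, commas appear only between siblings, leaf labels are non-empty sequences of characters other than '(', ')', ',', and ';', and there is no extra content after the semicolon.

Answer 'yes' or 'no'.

Input: ((Z,U,W,E),(J,(N,A,L,S)),F);
Paren balance: 4 '(' vs 4 ')' OK
Ends with single ';': True
Full parse: OK
Valid: True

Answer: yes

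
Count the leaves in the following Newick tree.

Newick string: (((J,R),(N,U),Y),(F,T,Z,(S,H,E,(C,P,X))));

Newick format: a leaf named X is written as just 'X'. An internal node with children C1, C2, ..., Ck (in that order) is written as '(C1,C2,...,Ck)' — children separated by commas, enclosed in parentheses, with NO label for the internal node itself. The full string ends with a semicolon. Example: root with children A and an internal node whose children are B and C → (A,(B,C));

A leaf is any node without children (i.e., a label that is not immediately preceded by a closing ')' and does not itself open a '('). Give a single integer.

Newick: (((J,R),(N,U),Y),(F,T,Z,(S,H,E,(C,P,X))));
Scan left-to-right; a leaf is any maximal label run not followed by '(':
  pos 3: leaf 'J' → count = 1
  pos 5: leaf 'R' → count = 2
  pos 9: leaf 'N' → count = 3
  pos 11: leaf 'U' → count = 4
  pos 14: leaf 'Y' → count = 5
  pos 18: leaf 'F' → count = 6
  pos 20: leaf 'T' → count = 7
  pos 22: leaf 'Z' → count = 8
  pos 25: leaf 'S' → count = 9
  pos 27: leaf 'H' → count = 10
  pos 29: leaf 'E' → count = 11
  pos 32: leaf 'C' → count = 12
  pos 34: leaf 'P' → count = 13
  pos 36: leaf 'X' → count = 14
Total leaves: 14

Answer: 14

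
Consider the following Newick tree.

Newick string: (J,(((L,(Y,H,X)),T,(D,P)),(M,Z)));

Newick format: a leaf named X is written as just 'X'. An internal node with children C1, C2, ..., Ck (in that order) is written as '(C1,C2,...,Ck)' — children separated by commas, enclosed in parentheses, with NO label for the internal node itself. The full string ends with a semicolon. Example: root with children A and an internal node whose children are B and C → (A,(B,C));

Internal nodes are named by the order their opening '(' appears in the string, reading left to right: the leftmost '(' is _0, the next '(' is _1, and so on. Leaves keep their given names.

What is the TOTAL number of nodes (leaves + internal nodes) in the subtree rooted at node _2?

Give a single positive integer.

Answer: 11

Derivation:
Newick: (J,(((L,(Y,H,X)),T,(D,P)),(M,Z)));
Locate _2: it is the '(' at position 4 (the 3rd '(' reading left to right).
Query: subtree rooted at _2
_2: subtree_size = 1 + 10
  _3: subtree_size = 1 + 5
    L: subtree_size = 1 + 0
    _4: subtree_size = 1 + 3
      Y: subtree_size = 1 + 0
      H: subtree_size = 1 + 0
      X: subtree_size = 1 + 0
  T: subtree_size = 1 + 0
  _5: subtree_size = 1 + 2
    D: subtree_size = 1 + 0
    P: subtree_size = 1 + 0
Total subtree size of _2: 11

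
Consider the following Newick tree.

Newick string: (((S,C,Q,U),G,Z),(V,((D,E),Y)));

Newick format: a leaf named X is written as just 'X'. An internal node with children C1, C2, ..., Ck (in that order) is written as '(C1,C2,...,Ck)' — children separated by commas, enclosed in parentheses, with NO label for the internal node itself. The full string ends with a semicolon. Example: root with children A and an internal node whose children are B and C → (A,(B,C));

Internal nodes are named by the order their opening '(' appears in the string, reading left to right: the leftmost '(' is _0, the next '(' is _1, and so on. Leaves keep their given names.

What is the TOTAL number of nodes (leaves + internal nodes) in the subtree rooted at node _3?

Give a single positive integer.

Answer: 7

Derivation:
Newick: (((S,C,Q,U),G,Z),(V,((D,E),Y)));
Locate _3: it is the '(' at position 17 (the 4th '(' reading left to right).
Query: subtree rooted at _3
_3: subtree_size = 1 + 6
  V: subtree_size = 1 + 0
  _4: subtree_size = 1 + 4
    _5: subtree_size = 1 + 2
      D: subtree_size = 1 + 0
      E: subtree_size = 1 + 0
    Y: subtree_size = 1 + 0
Total subtree size of _3: 7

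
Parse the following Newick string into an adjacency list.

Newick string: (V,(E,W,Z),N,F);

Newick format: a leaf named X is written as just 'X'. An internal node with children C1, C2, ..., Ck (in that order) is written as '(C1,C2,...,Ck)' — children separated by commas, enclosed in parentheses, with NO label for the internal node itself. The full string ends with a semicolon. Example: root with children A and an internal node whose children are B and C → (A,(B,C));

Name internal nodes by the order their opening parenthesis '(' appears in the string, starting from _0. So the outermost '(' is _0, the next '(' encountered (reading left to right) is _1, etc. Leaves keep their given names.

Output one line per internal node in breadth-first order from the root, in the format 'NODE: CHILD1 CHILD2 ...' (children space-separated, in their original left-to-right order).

Input: (V,(E,W,Z),N,F);
Scanning left-to-right, naming '(' by encounter order:
  pos 0: '(' -> open internal node _0 (depth 1)
  pos 3: '(' -> open internal node _1 (depth 2)
  pos 9: ')' -> close internal node _1 (now at depth 1)
  pos 14: ')' -> close internal node _0 (now at depth 0)
Total internal nodes: 2
BFS adjacency from root:
  _0: V _1 N F
  _1: E W Z

Answer: _0: V _1 N F
_1: E W Z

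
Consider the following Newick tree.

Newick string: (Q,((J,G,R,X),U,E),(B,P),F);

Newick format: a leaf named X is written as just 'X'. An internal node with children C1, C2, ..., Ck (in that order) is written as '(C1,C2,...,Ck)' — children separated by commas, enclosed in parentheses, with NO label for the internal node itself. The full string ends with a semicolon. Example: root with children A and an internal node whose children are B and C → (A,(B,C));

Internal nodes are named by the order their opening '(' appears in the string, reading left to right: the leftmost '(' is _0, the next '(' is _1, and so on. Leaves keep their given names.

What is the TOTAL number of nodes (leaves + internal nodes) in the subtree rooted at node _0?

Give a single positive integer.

Newick: (Q,((J,G,R,X),U,E),(B,P),F);
Locate _0: it is the '(' at position 0 (the 1st '(' reading left to right).
Query: subtree rooted at _0
_0: subtree_size = 1 + 13
  Q: subtree_size = 1 + 0
  _1: subtree_size = 1 + 7
    _2: subtree_size = 1 + 4
      J: subtree_size = 1 + 0
      G: subtree_size = 1 + 0
      R: subtree_size = 1 + 0
      X: subtree_size = 1 + 0
    U: subtree_size = 1 + 0
    E: subtree_size = 1 + 0
  _3: subtree_size = 1 + 2
    B: subtree_size = 1 + 0
    P: subtree_size = 1 + 0
  F: subtree_size = 1 + 0
Total subtree size of _0: 14

Answer: 14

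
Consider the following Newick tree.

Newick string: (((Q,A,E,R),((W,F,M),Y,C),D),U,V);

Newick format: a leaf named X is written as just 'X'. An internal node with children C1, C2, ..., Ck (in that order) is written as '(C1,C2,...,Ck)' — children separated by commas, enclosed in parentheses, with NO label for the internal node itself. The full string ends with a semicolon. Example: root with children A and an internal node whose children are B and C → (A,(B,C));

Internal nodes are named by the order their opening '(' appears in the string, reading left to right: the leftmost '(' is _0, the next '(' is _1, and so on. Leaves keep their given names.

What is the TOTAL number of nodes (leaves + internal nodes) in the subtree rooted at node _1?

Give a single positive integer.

Answer: 14

Derivation:
Newick: (((Q,A,E,R),((W,F,M),Y,C),D),U,V);
Locate _1: it is the '(' at position 1 (the 2nd '(' reading left to right).
Query: subtree rooted at _1
_1: subtree_size = 1 + 13
  _2: subtree_size = 1 + 4
    Q: subtree_size = 1 + 0
    A: subtree_size = 1 + 0
    E: subtree_size = 1 + 0
    R: subtree_size = 1 + 0
  _3: subtree_size = 1 + 6
    _4: subtree_size = 1 + 3
      W: subtree_size = 1 + 0
      F: subtree_size = 1 + 0
      M: subtree_size = 1 + 0
    Y: subtree_size = 1 + 0
    C: subtree_size = 1 + 0
  D: subtree_size = 1 + 0
Total subtree size of _1: 14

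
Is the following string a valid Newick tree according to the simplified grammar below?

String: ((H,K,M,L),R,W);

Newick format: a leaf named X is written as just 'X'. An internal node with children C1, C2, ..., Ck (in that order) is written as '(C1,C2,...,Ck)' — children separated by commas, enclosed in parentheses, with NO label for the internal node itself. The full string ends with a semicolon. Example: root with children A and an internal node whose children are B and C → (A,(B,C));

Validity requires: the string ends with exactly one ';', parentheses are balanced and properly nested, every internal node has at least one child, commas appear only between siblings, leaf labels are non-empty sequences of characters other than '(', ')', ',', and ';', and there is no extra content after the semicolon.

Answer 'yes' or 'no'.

Input: ((H,K,M,L),R,W);
Paren balance: 2 '(' vs 2 ')' OK
Ends with single ';': True
Full parse: OK
Valid: True

Answer: yes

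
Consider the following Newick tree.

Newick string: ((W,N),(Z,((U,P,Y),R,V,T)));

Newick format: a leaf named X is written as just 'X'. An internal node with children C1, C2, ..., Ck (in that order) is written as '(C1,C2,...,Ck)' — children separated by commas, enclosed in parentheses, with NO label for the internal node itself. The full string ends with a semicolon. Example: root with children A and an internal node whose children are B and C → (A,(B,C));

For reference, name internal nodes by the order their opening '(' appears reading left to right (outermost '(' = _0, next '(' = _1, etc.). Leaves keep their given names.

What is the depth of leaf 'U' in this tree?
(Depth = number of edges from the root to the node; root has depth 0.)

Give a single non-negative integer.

Answer: 4

Derivation:
Newick: ((W,N),(Z,((U,P,Y),R,V,T)));
Naming internals by '(' encounter order: outermost '(' = _0, next = _1, ...
Query node: U
Path from root: _0 -> _2 -> _3 -> _4 -> U
Depth of U: 4 (number of edges from root)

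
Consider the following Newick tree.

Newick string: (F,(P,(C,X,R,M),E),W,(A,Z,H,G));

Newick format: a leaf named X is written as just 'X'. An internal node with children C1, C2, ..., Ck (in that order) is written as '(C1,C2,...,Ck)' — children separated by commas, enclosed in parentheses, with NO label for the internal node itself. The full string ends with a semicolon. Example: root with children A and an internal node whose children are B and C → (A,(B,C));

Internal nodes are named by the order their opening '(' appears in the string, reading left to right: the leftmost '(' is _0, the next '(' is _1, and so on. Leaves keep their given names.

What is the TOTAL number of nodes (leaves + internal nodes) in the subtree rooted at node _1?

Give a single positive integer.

Newick: (F,(P,(C,X,R,M),E),W,(A,Z,H,G));
Locate _1: it is the '(' at position 3 (the 2nd '(' reading left to right).
Query: subtree rooted at _1
_1: subtree_size = 1 + 7
  P: subtree_size = 1 + 0
  _2: subtree_size = 1 + 4
    C: subtree_size = 1 + 0
    X: subtree_size = 1 + 0
    R: subtree_size = 1 + 0
    M: subtree_size = 1 + 0
  E: subtree_size = 1 + 0
Total subtree size of _1: 8

Answer: 8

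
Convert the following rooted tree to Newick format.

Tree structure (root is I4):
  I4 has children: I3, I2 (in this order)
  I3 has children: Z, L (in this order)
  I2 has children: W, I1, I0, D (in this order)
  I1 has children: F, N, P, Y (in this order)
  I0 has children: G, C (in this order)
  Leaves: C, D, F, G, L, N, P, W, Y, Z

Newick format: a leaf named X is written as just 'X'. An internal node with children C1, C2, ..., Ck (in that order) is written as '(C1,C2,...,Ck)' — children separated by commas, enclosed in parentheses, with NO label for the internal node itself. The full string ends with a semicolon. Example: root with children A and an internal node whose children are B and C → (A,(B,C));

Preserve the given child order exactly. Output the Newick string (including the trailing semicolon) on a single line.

internal I4 with children ['I3', 'I2']
  internal I3 with children ['Z', 'L']
    leaf 'Z' → 'Z'
    leaf 'L' → 'L'
  → '(Z,L)'
  internal I2 with children ['W', 'I1', 'I0', 'D']
    leaf 'W' → 'W'
    internal I1 with children ['F', 'N', 'P', 'Y']
      leaf 'F' → 'F'
      leaf 'N' → 'N'
      leaf 'P' → 'P'
      leaf 'Y' → 'Y'
    → '(F,N,P,Y)'
    internal I0 with children ['G', 'C']
      leaf 'G' → 'G'
      leaf 'C' → 'C'
    → '(G,C)'
    leaf 'D' → 'D'
  → '(W,(F,N,P,Y),(G,C),D)'
→ '((Z,L),(W,(F,N,P,Y),(G,C),D))'
Final: ((Z,L),(W,(F,N,P,Y),(G,C),D));

Answer: ((Z,L),(W,(F,N,P,Y),(G,C),D));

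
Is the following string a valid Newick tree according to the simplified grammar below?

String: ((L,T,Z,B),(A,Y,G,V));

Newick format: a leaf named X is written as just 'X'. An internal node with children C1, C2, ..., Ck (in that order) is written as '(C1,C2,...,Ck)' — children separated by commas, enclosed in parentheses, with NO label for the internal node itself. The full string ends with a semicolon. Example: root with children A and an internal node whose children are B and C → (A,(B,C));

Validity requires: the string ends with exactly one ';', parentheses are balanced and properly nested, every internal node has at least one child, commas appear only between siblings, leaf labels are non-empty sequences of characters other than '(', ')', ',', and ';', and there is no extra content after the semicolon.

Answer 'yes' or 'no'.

Input: ((L,T,Z,B),(A,Y,G,V));
Paren balance: 3 '(' vs 3 ')' OK
Ends with single ';': True
Full parse: OK
Valid: True

Answer: yes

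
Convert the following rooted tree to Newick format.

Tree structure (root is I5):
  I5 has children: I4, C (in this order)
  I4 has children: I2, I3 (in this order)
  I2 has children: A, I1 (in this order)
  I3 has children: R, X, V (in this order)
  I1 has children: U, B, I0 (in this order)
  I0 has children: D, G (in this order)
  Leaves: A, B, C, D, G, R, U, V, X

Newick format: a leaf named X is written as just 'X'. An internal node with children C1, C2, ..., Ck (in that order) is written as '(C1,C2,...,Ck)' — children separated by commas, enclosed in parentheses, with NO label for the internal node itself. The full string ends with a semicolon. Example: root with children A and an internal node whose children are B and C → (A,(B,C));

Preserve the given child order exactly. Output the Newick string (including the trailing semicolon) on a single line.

internal I5 with children ['I4', 'C']
  internal I4 with children ['I2', 'I3']
    internal I2 with children ['A', 'I1']
      leaf 'A' → 'A'
      internal I1 with children ['U', 'B', 'I0']
        leaf 'U' → 'U'
        leaf 'B' → 'B'
        internal I0 with children ['D', 'G']
          leaf 'D' → 'D'
          leaf 'G' → 'G'
        → '(D,G)'
      → '(U,B,(D,G))'
    → '(A,(U,B,(D,G)))'
    internal I3 with children ['R', 'X', 'V']
      leaf 'R' → 'R'
      leaf 'X' → 'X'
      leaf 'V' → 'V'
    → '(R,X,V)'
  → '((A,(U,B,(D,G))),(R,X,V))'
  leaf 'C' → 'C'
→ '(((A,(U,B,(D,G))),(R,X,V)),C)'
Final: (((A,(U,B,(D,G))),(R,X,V)),C);

Answer: (((A,(U,B,(D,G))),(R,X,V)),C);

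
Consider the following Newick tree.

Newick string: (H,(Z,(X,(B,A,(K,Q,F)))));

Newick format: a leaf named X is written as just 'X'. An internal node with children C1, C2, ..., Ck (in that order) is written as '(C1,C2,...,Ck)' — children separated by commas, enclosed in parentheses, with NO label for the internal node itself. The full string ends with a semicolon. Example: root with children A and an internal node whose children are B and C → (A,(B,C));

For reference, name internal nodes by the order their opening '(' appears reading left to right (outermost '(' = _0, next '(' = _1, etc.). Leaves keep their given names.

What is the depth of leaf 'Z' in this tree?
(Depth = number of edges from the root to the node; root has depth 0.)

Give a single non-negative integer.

Answer: 2

Derivation:
Newick: (H,(Z,(X,(B,A,(K,Q,F)))));
Naming internals by '(' encounter order: outermost '(' = _0, next = _1, ...
Query node: Z
Path from root: _0 -> _1 -> Z
Depth of Z: 2 (number of edges from root)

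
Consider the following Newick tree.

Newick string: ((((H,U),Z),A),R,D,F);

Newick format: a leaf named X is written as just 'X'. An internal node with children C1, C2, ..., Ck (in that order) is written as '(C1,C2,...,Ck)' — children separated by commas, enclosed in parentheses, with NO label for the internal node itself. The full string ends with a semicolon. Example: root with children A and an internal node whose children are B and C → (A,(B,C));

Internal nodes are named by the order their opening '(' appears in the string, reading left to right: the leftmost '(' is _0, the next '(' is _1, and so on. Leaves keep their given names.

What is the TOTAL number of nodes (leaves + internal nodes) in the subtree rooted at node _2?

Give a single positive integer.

Newick: ((((H,U),Z),A),R,D,F);
Locate _2: it is the '(' at position 2 (the 3rd '(' reading left to right).
Query: subtree rooted at _2
_2: subtree_size = 1 + 4
  _3: subtree_size = 1 + 2
    H: subtree_size = 1 + 0
    U: subtree_size = 1 + 0
  Z: subtree_size = 1 + 0
Total subtree size of _2: 5

Answer: 5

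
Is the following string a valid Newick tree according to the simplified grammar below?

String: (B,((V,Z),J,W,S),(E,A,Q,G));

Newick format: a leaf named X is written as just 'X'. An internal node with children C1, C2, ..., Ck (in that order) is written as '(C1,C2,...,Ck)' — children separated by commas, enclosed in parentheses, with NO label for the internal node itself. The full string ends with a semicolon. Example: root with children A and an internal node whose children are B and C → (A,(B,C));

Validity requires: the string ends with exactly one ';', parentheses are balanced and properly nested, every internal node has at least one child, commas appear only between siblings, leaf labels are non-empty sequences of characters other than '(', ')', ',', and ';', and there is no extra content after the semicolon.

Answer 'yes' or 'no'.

Input: (B,((V,Z),J,W,S),(E,A,Q,G));
Paren balance: 4 '(' vs 4 ')' OK
Ends with single ';': True
Full parse: OK
Valid: True

Answer: yes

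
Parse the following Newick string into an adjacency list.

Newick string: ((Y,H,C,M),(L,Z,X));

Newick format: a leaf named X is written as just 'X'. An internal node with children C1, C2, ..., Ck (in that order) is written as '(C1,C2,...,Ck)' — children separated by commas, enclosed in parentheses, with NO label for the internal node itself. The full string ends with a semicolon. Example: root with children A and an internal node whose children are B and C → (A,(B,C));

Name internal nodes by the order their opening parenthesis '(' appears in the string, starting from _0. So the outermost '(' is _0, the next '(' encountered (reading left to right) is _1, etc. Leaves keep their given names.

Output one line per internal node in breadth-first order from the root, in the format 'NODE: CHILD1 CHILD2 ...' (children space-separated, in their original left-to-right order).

Input: ((Y,H,C,M),(L,Z,X));
Scanning left-to-right, naming '(' by encounter order:
  pos 0: '(' -> open internal node _0 (depth 1)
  pos 1: '(' -> open internal node _1 (depth 2)
  pos 9: ')' -> close internal node _1 (now at depth 1)
  pos 11: '(' -> open internal node _2 (depth 2)
  pos 17: ')' -> close internal node _2 (now at depth 1)
  pos 18: ')' -> close internal node _0 (now at depth 0)
Total internal nodes: 3
BFS adjacency from root:
  _0: _1 _2
  _1: Y H C M
  _2: L Z X

Answer: _0: _1 _2
_1: Y H C M
_2: L Z X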